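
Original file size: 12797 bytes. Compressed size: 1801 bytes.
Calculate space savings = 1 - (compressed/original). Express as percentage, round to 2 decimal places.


ratio = compressed/original = 1801/12797 = 0.140736
savings = 1 - ratio = 1 - 0.140736 = 0.859264
as a percentage: 0.859264 * 100 = 85.93%

Space savings = 1 - 1801/12797 = 85.93%


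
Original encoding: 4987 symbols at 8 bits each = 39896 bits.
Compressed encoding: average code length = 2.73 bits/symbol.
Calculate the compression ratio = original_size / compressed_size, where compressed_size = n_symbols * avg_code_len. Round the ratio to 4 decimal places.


original_size = n_symbols * orig_bits = 4987 * 8 = 39896 bits
compressed_size = n_symbols * avg_code_len = 4987 * 2.73 = 13614.51 bits
ratio = original_size / compressed_size = 39896 / 13614.51 = 2.9304

Compression ratio = 2.9304


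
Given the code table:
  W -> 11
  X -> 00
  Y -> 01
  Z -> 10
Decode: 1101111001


Decoding:
11 -> W
01 -> Y
11 -> W
10 -> Z
01 -> Y


Result: WYWZY


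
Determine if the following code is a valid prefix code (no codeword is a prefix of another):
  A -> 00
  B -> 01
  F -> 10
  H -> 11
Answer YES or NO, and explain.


Checking each pair (does one codeword prefix another?):
  A='00' vs B='01': no prefix
  A='00' vs F='10': no prefix
  A='00' vs H='11': no prefix
  B='01' vs A='00': no prefix
  B='01' vs F='10': no prefix
  B='01' vs H='11': no prefix
  F='10' vs A='00': no prefix
  F='10' vs B='01': no prefix
  F='10' vs H='11': no prefix
  H='11' vs A='00': no prefix
  H='11' vs B='01': no prefix
  H='11' vs F='10': no prefix
No violation found over all pairs.

YES -- this is a valid prefix code. No codeword is a prefix of any other codeword.


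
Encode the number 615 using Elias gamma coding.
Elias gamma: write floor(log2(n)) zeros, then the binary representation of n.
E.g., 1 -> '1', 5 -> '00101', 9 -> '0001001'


num_bits = floor(log2(615)) + 1 = 10
leading_zeros = num_bits - 1 = 9
binary(615) = 1001100111

Elias gamma(615) = '000000000' + '1001100111' = 0000000001001100111 (19 bits)


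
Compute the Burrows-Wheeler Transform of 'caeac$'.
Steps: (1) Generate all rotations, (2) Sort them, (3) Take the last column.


Rotations (sorted):
  0: $caeac -> last char: c
  1: ac$cae -> last char: e
  2: aeac$c -> last char: c
  3: c$caea -> last char: a
  4: caeac$ -> last char: $
  5: eac$ca -> last char: a


BWT = ceca$a


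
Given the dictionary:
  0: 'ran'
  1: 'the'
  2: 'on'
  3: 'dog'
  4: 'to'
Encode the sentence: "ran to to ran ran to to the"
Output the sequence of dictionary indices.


Look up each word in the dictionary:
  'ran' -> 0
  'to' -> 4
  'to' -> 4
  'ran' -> 0
  'ran' -> 0
  'to' -> 4
  'to' -> 4
  'the' -> 1

Encoded: [0, 4, 4, 0, 0, 4, 4, 1]


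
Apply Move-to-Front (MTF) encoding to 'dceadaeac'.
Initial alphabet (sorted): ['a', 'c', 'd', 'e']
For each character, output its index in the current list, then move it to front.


MTF encoding:
'd': index 2 in ['a', 'c', 'd', 'e'] -> ['d', 'a', 'c', 'e']
'c': index 2 in ['d', 'a', 'c', 'e'] -> ['c', 'd', 'a', 'e']
'e': index 3 in ['c', 'd', 'a', 'e'] -> ['e', 'c', 'd', 'a']
'a': index 3 in ['e', 'c', 'd', 'a'] -> ['a', 'e', 'c', 'd']
'd': index 3 in ['a', 'e', 'c', 'd'] -> ['d', 'a', 'e', 'c']
'a': index 1 in ['d', 'a', 'e', 'c'] -> ['a', 'd', 'e', 'c']
'e': index 2 in ['a', 'd', 'e', 'c'] -> ['e', 'a', 'd', 'c']
'a': index 1 in ['e', 'a', 'd', 'c'] -> ['a', 'e', 'd', 'c']
'c': index 3 in ['a', 'e', 'd', 'c'] -> ['c', 'a', 'e', 'd']


Output: [2, 2, 3, 3, 3, 1, 2, 1, 3]


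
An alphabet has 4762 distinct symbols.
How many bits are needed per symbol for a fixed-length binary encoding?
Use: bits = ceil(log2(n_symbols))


log2(4762) = 12.2174
Bracket: 2^12 = 4096 < 4762 <= 2^13 = 8192
So ceil(log2(4762)) = 13

bits = ceil(log2(4762)) = ceil(12.2174) = 13 bits


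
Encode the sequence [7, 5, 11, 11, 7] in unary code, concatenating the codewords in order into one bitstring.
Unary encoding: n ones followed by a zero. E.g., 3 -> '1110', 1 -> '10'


Encode each number as n ones followed by a terminating 0:
  7 -> 11111110 (8 bits)
  5 -> 111110 (6 bits)
  11 -> 111111111110 (12 bits)
  11 -> 111111111110 (12 bits)
  7 -> 11111110 (8 bits)
Total length = 8 + 6 + 12 + 12 + 8 = 46 bits.

Unary([7, 5, 11, 11, 7]) = 1111111011111011111111111011111111111011111110 (46 bits)


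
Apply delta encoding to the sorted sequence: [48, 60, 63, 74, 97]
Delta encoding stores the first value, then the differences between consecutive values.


First value: 48
Deltas:
  60 - 48 = 12
  63 - 60 = 3
  74 - 63 = 11
  97 - 74 = 23


Delta encoded: [48, 12, 3, 11, 23]


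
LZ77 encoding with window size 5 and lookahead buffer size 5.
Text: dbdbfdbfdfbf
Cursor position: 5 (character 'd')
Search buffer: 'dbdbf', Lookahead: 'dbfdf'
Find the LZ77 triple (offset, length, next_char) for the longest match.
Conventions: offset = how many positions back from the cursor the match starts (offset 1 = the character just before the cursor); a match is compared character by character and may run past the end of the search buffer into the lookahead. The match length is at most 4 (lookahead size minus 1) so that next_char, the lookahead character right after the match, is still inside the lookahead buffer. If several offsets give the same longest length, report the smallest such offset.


Try each offset into the search buffer:
  offset=1 (pos 4, char 'f'): match length 0
  offset=2 (pos 3, char 'b'): match length 0
  offset=3 (pos 2, char 'd'): match length 4
  offset=4 (pos 1, char 'b'): match length 0
  offset=5 (pos 0, char 'd'): match length 2
Longest match has length 4 at offset 3.
next_char = character at position 5 + 4 = 9 -> 'f'

Best match: offset=3, length=4 (matching 'dbfd' starting at position 2)
LZ77 triple: (3, 4, 'f')


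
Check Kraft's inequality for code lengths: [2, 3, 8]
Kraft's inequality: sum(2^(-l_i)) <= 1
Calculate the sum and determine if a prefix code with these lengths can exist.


Sum = 2^(-2) + 2^(-3) + 2^(-8)
    = 0.25 + 0.125 + 0.00390625
    = 97/256 = 0.37890625
Since 0.37890625 <= 1, Kraft's inequality IS satisfied.
A prefix code with these lengths CAN exist.

Kraft sum = 0.37890625. Satisfied.


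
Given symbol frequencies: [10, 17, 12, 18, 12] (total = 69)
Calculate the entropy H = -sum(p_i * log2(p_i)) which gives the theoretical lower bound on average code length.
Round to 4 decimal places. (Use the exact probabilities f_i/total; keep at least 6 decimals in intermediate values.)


Per-symbol terms -p_i * log2(p_i) with p_i = f_i/69:
  p = 10/69 = 0.144928: log2(p) = -2.786596, -p*log2(p) = 0.403855
  p = 17/69 = 0.246377: log2(p) = -2.021062, -p*log2(p) = 0.497943
  p = 12/69 = 0.173913: log2(p) = -2.523562, -p*log2(p) = 0.438880
  p = 18/69 = 0.260870: log2(p) = -1.938599, -p*log2(p) = 0.505722
  p = 12/69 = 0.173913: log2(p) = -2.523562, -p*log2(p) = 0.438880
H = 0.403855 + 0.497943 + 0.438880 + 0.505722 + 0.438880 = 2.285280

H = 2.2853 bits/symbol


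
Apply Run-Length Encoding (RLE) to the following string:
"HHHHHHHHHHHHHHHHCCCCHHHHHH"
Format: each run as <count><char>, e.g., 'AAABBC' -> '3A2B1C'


Scanning runs left to right:
  i=0: run of 'H' x 16 -> '16H'
  i=16: run of 'C' x 4 -> '4C'
  i=20: run of 'H' x 6 -> '6H'

RLE = 16H4C6H


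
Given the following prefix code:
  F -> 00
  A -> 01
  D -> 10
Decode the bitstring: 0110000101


Decoding step by step:
Bits 01 -> A
Bits 10 -> D
Bits 00 -> F
Bits 01 -> A
Bits 01 -> A


Decoded message: ADFAA


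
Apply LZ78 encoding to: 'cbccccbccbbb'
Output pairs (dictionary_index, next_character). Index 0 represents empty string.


LZ78 encoding steps:
Dictionary: {0: ''}
Step 1: w='' (idx 0), next='c' -> output (0, 'c'), add 'c' as idx 1
Step 2: w='' (idx 0), next='b' -> output (0, 'b'), add 'b' as idx 2
Step 3: w='c' (idx 1), next='c' -> output (1, 'c'), add 'cc' as idx 3
Step 4: w='cc' (idx 3), next='b' -> output (3, 'b'), add 'ccb' as idx 4
Step 5: w='ccb' (idx 4), next='b' -> output (4, 'b'), add 'ccbb' as idx 5
Step 6: w='b' (idx 2), end of input -> output (2, '')


Encoded: [(0, 'c'), (0, 'b'), (1, 'c'), (3, 'b'), (4, 'b'), (2, '')]


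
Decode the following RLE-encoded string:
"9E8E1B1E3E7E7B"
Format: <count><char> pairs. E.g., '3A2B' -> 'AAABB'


Expanding each <count><char> pair:
  9E -> 'EEEEEEEEE'
  8E -> 'EEEEEEEE'
  1B -> 'B'
  1E -> 'E'
  3E -> 'EEE'
  7E -> 'EEEEEEE'
  7B -> 'BBBBBBB'

Decoded = EEEEEEEEEEEEEEEEEBEEEEEEEEEEEBBBBBBB


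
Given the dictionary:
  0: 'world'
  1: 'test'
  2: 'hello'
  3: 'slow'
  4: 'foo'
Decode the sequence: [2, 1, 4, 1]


Look up each index in the dictionary:
  2 -> 'hello'
  1 -> 'test'
  4 -> 'foo'
  1 -> 'test'

Decoded: "hello test foo test"


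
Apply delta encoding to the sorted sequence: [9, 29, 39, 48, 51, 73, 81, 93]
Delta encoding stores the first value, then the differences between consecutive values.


First value: 9
Deltas:
  29 - 9 = 20
  39 - 29 = 10
  48 - 39 = 9
  51 - 48 = 3
  73 - 51 = 22
  81 - 73 = 8
  93 - 81 = 12


Delta encoded: [9, 20, 10, 9, 3, 22, 8, 12]


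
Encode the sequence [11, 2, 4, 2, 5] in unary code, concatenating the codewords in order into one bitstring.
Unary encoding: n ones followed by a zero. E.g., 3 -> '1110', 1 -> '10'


Encode each number as n ones followed by a terminating 0:
  11 -> 111111111110 (12 bits)
  2 -> 110 (3 bits)
  4 -> 11110 (5 bits)
  2 -> 110 (3 bits)
  5 -> 111110 (6 bits)
Total length = 12 + 3 + 5 + 3 + 6 = 29 bits.

Unary([11, 2, 4, 2, 5]) = 11111111111011011110110111110 (29 bits)


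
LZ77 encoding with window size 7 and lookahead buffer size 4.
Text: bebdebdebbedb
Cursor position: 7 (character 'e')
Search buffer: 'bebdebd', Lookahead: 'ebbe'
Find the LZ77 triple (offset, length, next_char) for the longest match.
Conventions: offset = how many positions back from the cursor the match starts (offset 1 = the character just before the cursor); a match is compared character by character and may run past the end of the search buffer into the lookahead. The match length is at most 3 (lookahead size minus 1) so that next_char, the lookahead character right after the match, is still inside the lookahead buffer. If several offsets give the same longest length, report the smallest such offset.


Try each offset into the search buffer:
  offset=1 (pos 6, char 'd'): match length 0
  offset=2 (pos 5, char 'b'): match length 0
  offset=3 (pos 4, char 'e'): match length 2
  offset=4 (pos 3, char 'd'): match length 0
  offset=5 (pos 2, char 'b'): match length 0
  offset=6 (pos 1, char 'e'): match length 2
  offset=7 (pos 0, char 'b'): match length 0
Longest match has length 2, found at offsets 3, 6; take the smallest, offset 3.
next_char = character at position 7 + 2 = 9 -> 'b'

Best match: offset=3, length=2 (matching 'eb' starting at position 4)
LZ77 triple: (3, 2, 'b')


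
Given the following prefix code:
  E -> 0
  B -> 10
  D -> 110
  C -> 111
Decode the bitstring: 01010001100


Decoding step by step:
Bits 0 -> E
Bits 10 -> B
Bits 10 -> B
Bits 0 -> E
Bits 0 -> E
Bits 110 -> D
Bits 0 -> E


Decoded message: EBBEEDE


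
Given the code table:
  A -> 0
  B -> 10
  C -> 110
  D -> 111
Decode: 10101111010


Decoding:
10 -> B
10 -> B
111 -> D
10 -> B
10 -> B


Result: BBDBB


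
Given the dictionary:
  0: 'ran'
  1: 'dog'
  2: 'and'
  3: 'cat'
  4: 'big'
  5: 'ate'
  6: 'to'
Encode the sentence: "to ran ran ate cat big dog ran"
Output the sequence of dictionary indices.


Look up each word in the dictionary:
  'to' -> 6
  'ran' -> 0
  'ran' -> 0
  'ate' -> 5
  'cat' -> 3
  'big' -> 4
  'dog' -> 1
  'ran' -> 0

Encoded: [6, 0, 0, 5, 3, 4, 1, 0]


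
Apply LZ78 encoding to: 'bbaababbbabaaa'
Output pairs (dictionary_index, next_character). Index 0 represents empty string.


LZ78 encoding steps:
Dictionary: {0: ''}
Step 1: w='' (idx 0), next='b' -> output (0, 'b'), add 'b' as idx 1
Step 2: w='b' (idx 1), next='a' -> output (1, 'a'), add 'ba' as idx 2
Step 3: w='' (idx 0), next='a' -> output (0, 'a'), add 'a' as idx 3
Step 4: w='ba' (idx 2), next='b' -> output (2, 'b'), add 'bab' as idx 4
Step 5: w='b' (idx 1), next='b' -> output (1, 'b'), add 'bb' as idx 5
Step 6: w='a' (idx 3), next='b' -> output (3, 'b'), add 'ab' as idx 6
Step 7: w='a' (idx 3), next='a' -> output (3, 'a'), add 'aa' as idx 7
Step 8: w='a' (idx 3), end of input -> output (3, '')


Encoded: [(0, 'b'), (1, 'a'), (0, 'a'), (2, 'b'), (1, 'b'), (3, 'b'), (3, 'a'), (3, '')]


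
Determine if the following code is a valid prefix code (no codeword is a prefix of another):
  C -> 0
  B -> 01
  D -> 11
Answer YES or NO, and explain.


Checking each pair (does one codeword prefix another?):
  C='0' vs B='01': prefix -- VIOLATION

NO -- this is NOT a valid prefix code. C (0) is a prefix of B (01).


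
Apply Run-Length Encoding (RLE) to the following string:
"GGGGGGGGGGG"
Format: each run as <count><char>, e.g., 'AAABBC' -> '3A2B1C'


Scanning runs left to right:
  i=0: run of 'G' x 11 -> '11G'

RLE = 11G


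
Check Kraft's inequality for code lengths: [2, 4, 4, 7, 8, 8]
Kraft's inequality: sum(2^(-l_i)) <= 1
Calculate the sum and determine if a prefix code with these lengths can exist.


Sum = 2^(-2) + 2^(-4) + 2^(-4) + 2^(-7) + 2^(-8) + 2^(-8)
    = 0.25 + 0.0625 + 0.0625 + 0.0078125 + 0.00390625 + 0.00390625
    = 100/256 = 0.390625
Since 0.390625 <= 1, Kraft's inequality IS satisfied.
A prefix code with these lengths CAN exist.

Kraft sum = 0.390625. Satisfied.


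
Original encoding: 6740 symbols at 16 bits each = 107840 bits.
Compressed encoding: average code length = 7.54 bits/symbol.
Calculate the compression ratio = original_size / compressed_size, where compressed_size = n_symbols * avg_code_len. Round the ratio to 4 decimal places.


original_size = n_symbols * orig_bits = 6740 * 16 = 107840 bits
compressed_size = n_symbols * avg_code_len = 6740 * 7.54 = 50819.6 bits
ratio = original_size / compressed_size = 107840 / 50819.6 = 2.122

Compression ratio = 2.122


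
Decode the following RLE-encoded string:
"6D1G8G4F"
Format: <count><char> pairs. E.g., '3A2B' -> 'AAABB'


Expanding each <count><char> pair:
  6D -> 'DDDDDD'
  1G -> 'G'
  8G -> 'GGGGGGGG'
  4F -> 'FFFF'

Decoded = DDDDDDGGGGGGGGGFFFF


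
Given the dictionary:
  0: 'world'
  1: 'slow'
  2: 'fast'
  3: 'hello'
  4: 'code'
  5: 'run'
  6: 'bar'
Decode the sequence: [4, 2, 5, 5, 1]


Look up each index in the dictionary:
  4 -> 'code'
  2 -> 'fast'
  5 -> 'run'
  5 -> 'run'
  1 -> 'slow'

Decoded: "code fast run run slow"


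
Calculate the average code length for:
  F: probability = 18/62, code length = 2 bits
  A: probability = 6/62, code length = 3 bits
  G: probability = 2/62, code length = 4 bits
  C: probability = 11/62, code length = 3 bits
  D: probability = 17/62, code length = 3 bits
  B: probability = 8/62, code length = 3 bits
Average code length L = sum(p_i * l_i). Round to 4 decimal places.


Weighted contributions p_i * l_i:
  F: (18/62) * 2 = 36/62
  A: (6/62) * 3 = 18/62
  G: (2/62) * 4 = 8/62
  C: (11/62) * 3 = 33/62
  D: (17/62) * 3 = 51/62
  B: (8/62) * 3 = 24/62
Sum = (36 + 18 + 8 + 33 + 51 + 24)/62 = 170/62

L = 170/62 = 2.7419 bits/symbol


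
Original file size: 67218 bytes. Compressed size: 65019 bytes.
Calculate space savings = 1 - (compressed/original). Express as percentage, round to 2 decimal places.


ratio = compressed/original = 65019/67218 = 0.967286
savings = 1 - ratio = 1 - 0.967286 = 0.032714
as a percentage: 0.032714 * 100 = 3.27%

Space savings = 1 - 65019/67218 = 3.27%


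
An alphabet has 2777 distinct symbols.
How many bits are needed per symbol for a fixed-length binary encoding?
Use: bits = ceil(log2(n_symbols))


log2(2777) = 11.4393
Bracket: 2^11 = 2048 < 2777 <= 2^12 = 4096
So ceil(log2(2777)) = 12

bits = ceil(log2(2777)) = ceil(11.4393) = 12 bits


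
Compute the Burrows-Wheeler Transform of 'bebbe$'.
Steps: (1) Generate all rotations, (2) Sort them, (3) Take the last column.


Rotations (sorted):
  0: $bebbe -> last char: e
  1: bbe$be -> last char: e
  2: be$beb -> last char: b
  3: bebbe$ -> last char: $
  4: e$bebb -> last char: b
  5: ebbe$b -> last char: b


BWT = eeb$bb


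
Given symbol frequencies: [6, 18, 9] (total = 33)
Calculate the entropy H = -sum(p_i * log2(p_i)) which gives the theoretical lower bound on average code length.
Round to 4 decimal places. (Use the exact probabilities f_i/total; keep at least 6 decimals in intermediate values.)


Per-symbol terms -p_i * log2(p_i) with p_i = f_i/33:
  p = 6/33 = 0.181818: log2(p) = -2.459432, -p*log2(p) = 0.447169
  p = 18/33 = 0.545455: log2(p) = -0.874469, -p*log2(p) = 0.476983
  p = 9/33 = 0.272727: log2(p) = -1.874469, -p*log2(p) = 0.511219
H = 0.447169 + 0.476983 + 0.511219 = 1.435371

H = 1.4354 bits/symbol


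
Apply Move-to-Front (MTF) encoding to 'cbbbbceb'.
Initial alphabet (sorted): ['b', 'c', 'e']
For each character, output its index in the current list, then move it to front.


MTF encoding:
'c': index 1 in ['b', 'c', 'e'] -> ['c', 'b', 'e']
'b': index 1 in ['c', 'b', 'e'] -> ['b', 'c', 'e']
'b': index 0 in ['b', 'c', 'e'] -> ['b', 'c', 'e']
'b': index 0 in ['b', 'c', 'e'] -> ['b', 'c', 'e']
'b': index 0 in ['b', 'c', 'e'] -> ['b', 'c', 'e']
'c': index 1 in ['b', 'c', 'e'] -> ['c', 'b', 'e']
'e': index 2 in ['c', 'b', 'e'] -> ['e', 'c', 'b']
'b': index 2 in ['e', 'c', 'b'] -> ['b', 'e', 'c']


Output: [1, 1, 0, 0, 0, 1, 2, 2]


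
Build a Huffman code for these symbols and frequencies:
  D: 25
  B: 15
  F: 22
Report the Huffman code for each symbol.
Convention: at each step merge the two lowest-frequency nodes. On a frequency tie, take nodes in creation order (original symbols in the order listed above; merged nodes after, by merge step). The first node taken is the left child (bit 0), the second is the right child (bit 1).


Huffman tree construction:
Step 1: Merge B(15) + F(22) = 37
Step 2: Merge D(25) + (B+F)(37) = 62
Read each symbol's code off the tree from the root (left child = 0, right child = 1).

Codes:
  D: 0 (length 1)
  B: 10 (length 2)
  F: 11 (length 2)
Average code length: 99/62 = 1.5968 bits/symbol


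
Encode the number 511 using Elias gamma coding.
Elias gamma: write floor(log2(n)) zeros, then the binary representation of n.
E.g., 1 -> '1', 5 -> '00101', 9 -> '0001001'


num_bits = floor(log2(511)) + 1 = 9
leading_zeros = num_bits - 1 = 8
binary(511) = 111111111

Elias gamma(511) = '00000000' + '111111111' = 00000000111111111 (17 bits)


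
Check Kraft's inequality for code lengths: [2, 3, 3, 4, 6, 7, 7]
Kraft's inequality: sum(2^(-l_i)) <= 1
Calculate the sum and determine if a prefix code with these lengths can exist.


Sum = 2^(-2) + 2^(-3) + 2^(-3) + 2^(-4) + 2^(-6) + 2^(-7) + 2^(-7)
    = 0.25 + 0.125 + 0.125 + 0.0625 + 0.015625 + 0.0078125 + 0.0078125
    = 76/128 = 0.59375
Since 0.59375 <= 1, Kraft's inequality IS satisfied.
A prefix code with these lengths CAN exist.

Kraft sum = 0.59375. Satisfied.


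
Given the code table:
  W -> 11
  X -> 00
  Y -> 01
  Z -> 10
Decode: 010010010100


Decoding:
01 -> Y
00 -> X
10 -> Z
01 -> Y
01 -> Y
00 -> X


Result: YXZYYX


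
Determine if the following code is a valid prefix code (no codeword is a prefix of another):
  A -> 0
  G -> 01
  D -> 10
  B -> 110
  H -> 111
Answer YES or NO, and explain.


Checking each pair (does one codeword prefix another?):
  A='0' vs G='01': prefix -- VIOLATION

NO -- this is NOT a valid prefix code. A (0) is a prefix of G (01).


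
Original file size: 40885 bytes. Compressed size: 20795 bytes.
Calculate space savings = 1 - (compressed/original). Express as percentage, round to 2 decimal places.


ratio = compressed/original = 20795/40885 = 0.508622
savings = 1 - ratio = 1 - 0.508622 = 0.491378
as a percentage: 0.491378 * 100 = 49.14%

Space savings = 1 - 20795/40885 = 49.14%


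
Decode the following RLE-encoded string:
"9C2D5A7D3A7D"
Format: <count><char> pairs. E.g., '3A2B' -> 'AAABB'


Expanding each <count><char> pair:
  9C -> 'CCCCCCCCC'
  2D -> 'DD'
  5A -> 'AAAAA'
  7D -> 'DDDDDDD'
  3A -> 'AAA'
  7D -> 'DDDDDDD'

Decoded = CCCCCCCCCDDAAAAADDDDDDDAAADDDDDDD


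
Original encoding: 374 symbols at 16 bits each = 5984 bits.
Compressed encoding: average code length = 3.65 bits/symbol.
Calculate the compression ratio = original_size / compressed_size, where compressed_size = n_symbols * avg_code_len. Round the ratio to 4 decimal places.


original_size = n_symbols * orig_bits = 374 * 16 = 5984 bits
compressed_size = n_symbols * avg_code_len = 374 * 3.65 = 1365.1 bits
ratio = original_size / compressed_size = 5984 / 1365.1 = 4.3836

Compression ratio = 4.3836


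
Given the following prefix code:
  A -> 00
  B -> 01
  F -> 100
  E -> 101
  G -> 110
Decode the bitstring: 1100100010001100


Decoding step by step:
Bits 110 -> G
Bits 01 -> B
Bits 00 -> A
Bits 01 -> B
Bits 00 -> A
Bits 01 -> B
Bits 100 -> F


Decoded message: GBABABF


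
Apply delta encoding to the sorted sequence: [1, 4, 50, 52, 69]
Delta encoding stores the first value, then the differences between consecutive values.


First value: 1
Deltas:
  4 - 1 = 3
  50 - 4 = 46
  52 - 50 = 2
  69 - 52 = 17


Delta encoded: [1, 3, 46, 2, 17]


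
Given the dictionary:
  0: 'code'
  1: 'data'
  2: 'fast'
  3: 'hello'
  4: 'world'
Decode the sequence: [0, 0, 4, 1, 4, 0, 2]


Look up each index in the dictionary:
  0 -> 'code'
  0 -> 'code'
  4 -> 'world'
  1 -> 'data'
  4 -> 'world'
  0 -> 'code'
  2 -> 'fast'

Decoded: "code code world data world code fast"


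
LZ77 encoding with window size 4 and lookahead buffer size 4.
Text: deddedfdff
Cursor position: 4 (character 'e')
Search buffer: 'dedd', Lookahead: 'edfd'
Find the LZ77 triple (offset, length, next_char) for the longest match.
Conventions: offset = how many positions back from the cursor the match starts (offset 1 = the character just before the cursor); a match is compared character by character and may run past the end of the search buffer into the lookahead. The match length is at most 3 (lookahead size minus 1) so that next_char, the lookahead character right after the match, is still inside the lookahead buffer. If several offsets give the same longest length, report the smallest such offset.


Try each offset into the search buffer:
  offset=1 (pos 3, char 'd'): match length 0
  offset=2 (pos 2, char 'd'): match length 0
  offset=3 (pos 1, char 'e'): match length 2
  offset=4 (pos 0, char 'd'): match length 0
Longest match has length 2 at offset 3.
next_char = character at position 4 + 2 = 6 -> 'f'

Best match: offset=3, length=2 (matching 'ed' starting at position 1)
LZ77 triple: (3, 2, 'f')


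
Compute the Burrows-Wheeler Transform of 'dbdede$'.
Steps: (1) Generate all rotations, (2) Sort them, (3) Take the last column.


Rotations (sorted):
  0: $dbdede -> last char: e
  1: bdede$d -> last char: d
  2: dbdede$ -> last char: $
  3: de$dbde -> last char: e
  4: dede$db -> last char: b
  5: e$dbded -> last char: d
  6: ede$dbd -> last char: d


BWT = ed$ebdd


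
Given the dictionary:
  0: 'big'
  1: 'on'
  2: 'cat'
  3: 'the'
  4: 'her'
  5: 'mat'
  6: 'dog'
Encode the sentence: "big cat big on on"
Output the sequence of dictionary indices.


Look up each word in the dictionary:
  'big' -> 0
  'cat' -> 2
  'big' -> 0
  'on' -> 1
  'on' -> 1

Encoded: [0, 2, 0, 1, 1]


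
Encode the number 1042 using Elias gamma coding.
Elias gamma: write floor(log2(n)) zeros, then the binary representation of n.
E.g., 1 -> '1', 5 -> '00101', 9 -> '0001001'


num_bits = floor(log2(1042)) + 1 = 11
leading_zeros = num_bits - 1 = 10
binary(1042) = 10000010010

Elias gamma(1042) = '0000000000' + '10000010010' = 000000000010000010010 (21 bits)


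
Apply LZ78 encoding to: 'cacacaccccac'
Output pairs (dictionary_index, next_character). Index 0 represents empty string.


LZ78 encoding steps:
Dictionary: {0: ''}
Step 1: w='' (idx 0), next='c' -> output (0, 'c'), add 'c' as idx 1
Step 2: w='' (idx 0), next='a' -> output (0, 'a'), add 'a' as idx 2
Step 3: w='c' (idx 1), next='a' -> output (1, 'a'), add 'ca' as idx 3
Step 4: w='ca' (idx 3), next='c' -> output (3, 'c'), add 'cac' as idx 4
Step 5: w='c' (idx 1), next='c' -> output (1, 'c'), add 'cc' as idx 5
Step 6: w='cac' (idx 4), end of input -> output (4, '')


Encoded: [(0, 'c'), (0, 'a'), (1, 'a'), (3, 'c'), (1, 'c'), (4, '')]


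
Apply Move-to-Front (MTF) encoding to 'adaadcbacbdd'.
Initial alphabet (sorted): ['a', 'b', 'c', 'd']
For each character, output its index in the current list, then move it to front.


MTF encoding:
'a': index 0 in ['a', 'b', 'c', 'd'] -> ['a', 'b', 'c', 'd']
'd': index 3 in ['a', 'b', 'c', 'd'] -> ['d', 'a', 'b', 'c']
'a': index 1 in ['d', 'a', 'b', 'c'] -> ['a', 'd', 'b', 'c']
'a': index 0 in ['a', 'd', 'b', 'c'] -> ['a', 'd', 'b', 'c']
'd': index 1 in ['a', 'd', 'b', 'c'] -> ['d', 'a', 'b', 'c']
'c': index 3 in ['d', 'a', 'b', 'c'] -> ['c', 'd', 'a', 'b']
'b': index 3 in ['c', 'd', 'a', 'b'] -> ['b', 'c', 'd', 'a']
'a': index 3 in ['b', 'c', 'd', 'a'] -> ['a', 'b', 'c', 'd']
'c': index 2 in ['a', 'b', 'c', 'd'] -> ['c', 'a', 'b', 'd']
'b': index 2 in ['c', 'a', 'b', 'd'] -> ['b', 'c', 'a', 'd']
'd': index 3 in ['b', 'c', 'a', 'd'] -> ['d', 'b', 'c', 'a']
'd': index 0 in ['d', 'b', 'c', 'a'] -> ['d', 'b', 'c', 'a']


Output: [0, 3, 1, 0, 1, 3, 3, 3, 2, 2, 3, 0]


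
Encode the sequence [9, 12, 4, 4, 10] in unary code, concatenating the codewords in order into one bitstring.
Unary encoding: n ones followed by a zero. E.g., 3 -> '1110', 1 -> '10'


Encode each number as n ones followed by a terminating 0:
  9 -> 1111111110 (10 bits)
  12 -> 1111111111110 (13 bits)
  4 -> 11110 (5 bits)
  4 -> 11110 (5 bits)
  10 -> 11111111110 (11 bits)
Total length = 10 + 13 + 5 + 5 + 11 = 44 bits.

Unary([9, 12, 4, 4, 10]) = 11111111101111111111110111101111011111111110 (44 bits)


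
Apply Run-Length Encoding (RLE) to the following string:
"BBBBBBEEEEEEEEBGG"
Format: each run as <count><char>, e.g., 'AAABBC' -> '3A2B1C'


Scanning runs left to right:
  i=0: run of 'B' x 6 -> '6B'
  i=6: run of 'E' x 8 -> '8E'
  i=14: run of 'B' x 1 -> '1B'
  i=15: run of 'G' x 2 -> '2G'

RLE = 6B8E1B2G


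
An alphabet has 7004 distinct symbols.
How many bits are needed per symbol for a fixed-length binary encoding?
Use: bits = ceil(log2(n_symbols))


log2(7004) = 12.774
Bracket: 2^12 = 4096 < 7004 <= 2^13 = 8192
So ceil(log2(7004)) = 13

bits = ceil(log2(7004)) = ceil(12.774) = 13 bits


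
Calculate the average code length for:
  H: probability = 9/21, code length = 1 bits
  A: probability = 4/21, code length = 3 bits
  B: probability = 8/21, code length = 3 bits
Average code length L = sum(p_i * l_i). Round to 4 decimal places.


Weighted contributions p_i * l_i:
  H: (9/21) * 1 = 9/21
  A: (4/21) * 3 = 12/21
  B: (8/21) * 3 = 24/21
Sum = (9 + 12 + 24)/21 = 45/21

L = 45/21 = 2.1429 bits/symbol


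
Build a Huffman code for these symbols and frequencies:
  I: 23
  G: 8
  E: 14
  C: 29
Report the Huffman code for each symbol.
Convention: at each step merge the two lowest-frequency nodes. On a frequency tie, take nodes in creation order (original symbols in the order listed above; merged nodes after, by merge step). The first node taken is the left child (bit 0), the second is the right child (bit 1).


Huffman tree construction:
Step 1: Merge G(8) + E(14) = 22
Step 2: Merge (G+E)(22) + I(23) = 45
Step 3: Merge C(29) + ((G+E)+I)(45) = 74
Read each symbol's code off the tree from the root (left child = 0, right child = 1).

Codes:
  I: 11 (length 2)
  G: 100 (length 3)
  E: 101 (length 3)
  C: 0 (length 1)
Average code length: 141/74 = 1.9054 bits/symbol


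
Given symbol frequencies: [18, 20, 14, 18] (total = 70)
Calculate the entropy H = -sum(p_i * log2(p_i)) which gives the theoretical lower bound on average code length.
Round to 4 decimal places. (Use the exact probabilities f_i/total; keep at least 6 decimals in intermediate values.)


Per-symbol terms -p_i * log2(p_i) with p_i = f_i/70:
  p = 18/70 = 0.257143: log2(p) = -1.959358, -p*log2(p) = 0.503835
  p = 20/70 = 0.285714: log2(p) = -1.807355, -p*log2(p) = 0.516387
  p = 14/70 = 0.200000: log2(p) = -2.321928, -p*log2(p) = 0.464386
  p = 18/70 = 0.257143: log2(p) = -1.959358, -p*log2(p) = 0.503835
H = 0.503835 + 0.516387 + 0.464386 + 0.503835 = 1.988443

H = 1.9884 bits/symbol


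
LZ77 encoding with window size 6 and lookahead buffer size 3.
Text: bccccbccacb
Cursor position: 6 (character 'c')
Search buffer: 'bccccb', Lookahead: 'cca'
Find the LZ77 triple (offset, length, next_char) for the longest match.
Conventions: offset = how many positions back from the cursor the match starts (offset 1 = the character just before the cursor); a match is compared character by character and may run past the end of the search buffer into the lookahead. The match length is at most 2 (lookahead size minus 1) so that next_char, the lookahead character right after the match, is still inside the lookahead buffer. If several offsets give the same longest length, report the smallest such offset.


Try each offset into the search buffer:
  offset=1 (pos 5, char 'b'): match length 0
  offset=2 (pos 4, char 'c'): match length 1
  offset=3 (pos 3, char 'c'): match length 2
  offset=4 (pos 2, char 'c'): match length 2
  offset=5 (pos 1, char 'c'): match length 2
  offset=6 (pos 0, char 'b'): match length 0
Longest match has length 2, found at offsets 3, 4, 5; take the smallest, offset 3.
next_char = character at position 6 + 2 = 8 -> 'a'

Best match: offset=3, length=2 (matching 'cc' starting at position 3)
LZ77 triple: (3, 2, 'a')


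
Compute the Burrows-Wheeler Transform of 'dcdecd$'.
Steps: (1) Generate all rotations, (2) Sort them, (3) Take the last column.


Rotations (sorted):
  0: $dcdecd -> last char: d
  1: cd$dcde -> last char: e
  2: cdecd$d -> last char: d
  3: d$dcdec -> last char: c
  4: dcdecd$ -> last char: $
  5: decd$dc -> last char: c
  6: ecd$dcd -> last char: d


BWT = dedc$cd


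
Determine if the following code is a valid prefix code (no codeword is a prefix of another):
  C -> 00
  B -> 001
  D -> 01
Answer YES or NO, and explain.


Checking each pair (does one codeword prefix another?):
  C='00' vs B='001': prefix -- VIOLATION

NO -- this is NOT a valid prefix code. C (00) is a prefix of B (001).


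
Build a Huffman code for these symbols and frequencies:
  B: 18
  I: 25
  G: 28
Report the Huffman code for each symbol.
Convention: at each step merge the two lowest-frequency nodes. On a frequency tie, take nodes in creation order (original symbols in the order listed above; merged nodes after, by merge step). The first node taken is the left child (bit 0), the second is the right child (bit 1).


Huffman tree construction:
Step 1: Merge B(18) + I(25) = 43
Step 2: Merge G(28) + (B+I)(43) = 71
Read each symbol's code off the tree from the root (left child = 0, right child = 1).

Codes:
  B: 10 (length 2)
  I: 11 (length 2)
  G: 0 (length 1)
Average code length: 114/71 = 1.6056 bits/symbol


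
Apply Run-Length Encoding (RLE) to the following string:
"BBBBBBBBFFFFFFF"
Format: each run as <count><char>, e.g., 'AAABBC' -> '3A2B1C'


Scanning runs left to right:
  i=0: run of 'B' x 8 -> '8B'
  i=8: run of 'F' x 7 -> '7F'

RLE = 8B7F


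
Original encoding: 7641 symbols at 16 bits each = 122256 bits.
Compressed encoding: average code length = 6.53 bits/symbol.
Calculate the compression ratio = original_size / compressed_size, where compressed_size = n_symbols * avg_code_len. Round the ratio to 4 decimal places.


original_size = n_symbols * orig_bits = 7641 * 16 = 122256 bits
compressed_size = n_symbols * avg_code_len = 7641 * 6.53 = 49895.73 bits
ratio = original_size / compressed_size = 122256 / 49895.73 = 2.4502

Compression ratio = 2.4502


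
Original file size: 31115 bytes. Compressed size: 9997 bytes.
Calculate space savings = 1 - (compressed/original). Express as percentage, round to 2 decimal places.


ratio = compressed/original = 9997/31115 = 0.321292
savings = 1 - ratio = 1 - 0.321292 = 0.678708
as a percentage: 0.678708 * 100 = 67.87%

Space savings = 1 - 9997/31115 = 67.87%


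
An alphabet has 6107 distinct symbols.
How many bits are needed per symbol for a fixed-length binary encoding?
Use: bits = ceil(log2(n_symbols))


log2(6107) = 12.5762
Bracket: 2^12 = 4096 < 6107 <= 2^13 = 8192
So ceil(log2(6107)) = 13

bits = ceil(log2(6107)) = ceil(12.5762) = 13 bits


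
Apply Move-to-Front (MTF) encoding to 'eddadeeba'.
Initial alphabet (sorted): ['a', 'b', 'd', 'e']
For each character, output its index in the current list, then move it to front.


MTF encoding:
'e': index 3 in ['a', 'b', 'd', 'e'] -> ['e', 'a', 'b', 'd']
'd': index 3 in ['e', 'a', 'b', 'd'] -> ['d', 'e', 'a', 'b']
'd': index 0 in ['d', 'e', 'a', 'b'] -> ['d', 'e', 'a', 'b']
'a': index 2 in ['d', 'e', 'a', 'b'] -> ['a', 'd', 'e', 'b']
'd': index 1 in ['a', 'd', 'e', 'b'] -> ['d', 'a', 'e', 'b']
'e': index 2 in ['d', 'a', 'e', 'b'] -> ['e', 'd', 'a', 'b']
'e': index 0 in ['e', 'd', 'a', 'b'] -> ['e', 'd', 'a', 'b']
'b': index 3 in ['e', 'd', 'a', 'b'] -> ['b', 'e', 'd', 'a']
'a': index 3 in ['b', 'e', 'd', 'a'] -> ['a', 'b', 'e', 'd']


Output: [3, 3, 0, 2, 1, 2, 0, 3, 3]


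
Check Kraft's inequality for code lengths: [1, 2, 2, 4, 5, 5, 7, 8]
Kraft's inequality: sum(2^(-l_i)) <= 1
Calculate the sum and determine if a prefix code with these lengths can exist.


Sum = 2^(-1) + 2^(-2) + 2^(-2) + 2^(-4) + 2^(-5) + 2^(-5) + 2^(-7) + 2^(-8)
    = 0.5 + 0.25 + 0.25 + 0.0625 + 0.03125 + 0.03125 + 0.0078125 + 0.00390625
    = 291/256 = 1.13671875
Since 1.13671875 > 1, Kraft's inequality is NOT satisfied.
A prefix code with these lengths CANNOT exist.

Kraft sum = 1.13671875. Not satisfied.


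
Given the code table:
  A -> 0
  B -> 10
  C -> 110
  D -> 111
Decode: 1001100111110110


Decoding:
10 -> B
0 -> A
110 -> C
0 -> A
111 -> D
110 -> C
110 -> C


Result: BACADCC


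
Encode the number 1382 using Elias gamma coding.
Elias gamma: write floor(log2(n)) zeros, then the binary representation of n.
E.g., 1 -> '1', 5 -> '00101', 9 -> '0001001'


num_bits = floor(log2(1382)) + 1 = 11
leading_zeros = num_bits - 1 = 10
binary(1382) = 10101100110

Elias gamma(1382) = '0000000000' + '10101100110' = 000000000010101100110 (21 bits)


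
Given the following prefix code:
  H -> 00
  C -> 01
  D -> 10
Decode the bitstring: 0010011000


Decoding step by step:
Bits 00 -> H
Bits 10 -> D
Bits 01 -> C
Bits 10 -> D
Bits 00 -> H


Decoded message: HDCDH


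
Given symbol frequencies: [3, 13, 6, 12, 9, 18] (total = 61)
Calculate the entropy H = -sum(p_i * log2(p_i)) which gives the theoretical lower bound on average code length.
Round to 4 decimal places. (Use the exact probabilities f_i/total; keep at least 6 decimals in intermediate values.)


Per-symbol terms -p_i * log2(p_i) with p_i = f_i/61:
  p = 3/61 = 0.049180: log2(p) = -4.345775, -p*log2(p) = 0.213727
  p = 13/61 = 0.213115: log2(p) = -2.230298, -p*log2(p) = 0.475309
  p = 6/61 = 0.098361: log2(p) = -3.345775, -p*log2(p) = 0.329093
  p = 12/61 = 0.196721: log2(p) = -2.345775, -p*log2(p) = 0.461464
  p = 9/61 = 0.147541: log2(p) = -2.760812, -p*log2(p) = 0.407333
  p = 18/61 = 0.295082: log2(p) = -1.760812, -p*log2(p) = 0.519584
H = 0.213727 + 0.475309 + 0.329093 + 0.461464 + 0.407333 + 0.519584 = 2.406510

H = 2.4065 bits/symbol


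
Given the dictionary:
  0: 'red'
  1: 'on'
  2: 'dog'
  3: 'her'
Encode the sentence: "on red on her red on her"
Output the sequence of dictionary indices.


Look up each word in the dictionary:
  'on' -> 1
  'red' -> 0
  'on' -> 1
  'her' -> 3
  'red' -> 0
  'on' -> 1
  'her' -> 3

Encoded: [1, 0, 1, 3, 0, 1, 3]


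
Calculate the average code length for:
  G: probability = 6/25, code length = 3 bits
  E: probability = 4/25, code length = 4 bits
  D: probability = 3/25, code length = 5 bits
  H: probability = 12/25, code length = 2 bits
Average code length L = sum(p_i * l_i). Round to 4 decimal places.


Weighted contributions p_i * l_i:
  G: (6/25) * 3 = 18/25
  E: (4/25) * 4 = 16/25
  D: (3/25) * 5 = 15/25
  H: (12/25) * 2 = 24/25
Sum = (18 + 16 + 15 + 24)/25 = 73/25

L = 73/25 = 2.9200 bits/symbol


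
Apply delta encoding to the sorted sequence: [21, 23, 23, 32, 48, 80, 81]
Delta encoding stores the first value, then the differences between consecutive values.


First value: 21
Deltas:
  23 - 21 = 2
  23 - 23 = 0
  32 - 23 = 9
  48 - 32 = 16
  80 - 48 = 32
  81 - 80 = 1


Delta encoded: [21, 2, 0, 9, 16, 32, 1]


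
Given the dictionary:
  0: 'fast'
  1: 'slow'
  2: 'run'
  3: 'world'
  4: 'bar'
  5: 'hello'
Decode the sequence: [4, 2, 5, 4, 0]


Look up each index in the dictionary:
  4 -> 'bar'
  2 -> 'run'
  5 -> 'hello'
  4 -> 'bar'
  0 -> 'fast'

Decoded: "bar run hello bar fast"


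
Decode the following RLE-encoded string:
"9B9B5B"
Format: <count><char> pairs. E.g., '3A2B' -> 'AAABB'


Expanding each <count><char> pair:
  9B -> 'BBBBBBBBB'
  9B -> 'BBBBBBBBB'
  5B -> 'BBBBB'

Decoded = BBBBBBBBBBBBBBBBBBBBBBB


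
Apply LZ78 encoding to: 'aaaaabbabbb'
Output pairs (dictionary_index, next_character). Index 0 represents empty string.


LZ78 encoding steps:
Dictionary: {0: ''}
Step 1: w='' (idx 0), next='a' -> output (0, 'a'), add 'a' as idx 1
Step 2: w='a' (idx 1), next='a' -> output (1, 'a'), add 'aa' as idx 2
Step 3: w='aa' (idx 2), next='b' -> output (2, 'b'), add 'aab' as idx 3
Step 4: w='' (idx 0), next='b' -> output (0, 'b'), add 'b' as idx 4
Step 5: w='a' (idx 1), next='b' -> output (1, 'b'), add 'ab' as idx 5
Step 6: w='b' (idx 4), next='b' -> output (4, 'b'), add 'bb' as idx 6


Encoded: [(0, 'a'), (1, 'a'), (2, 'b'), (0, 'b'), (1, 'b'), (4, 'b')]


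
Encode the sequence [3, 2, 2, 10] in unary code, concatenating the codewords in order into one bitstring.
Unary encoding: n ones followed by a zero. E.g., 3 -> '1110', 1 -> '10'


Encode each number as n ones followed by a terminating 0:
  3 -> 1110 (4 bits)
  2 -> 110 (3 bits)
  2 -> 110 (3 bits)
  10 -> 11111111110 (11 bits)
Total length = 4 + 3 + 3 + 11 = 21 bits.

Unary([3, 2, 2, 10]) = 111011011011111111110 (21 bits)


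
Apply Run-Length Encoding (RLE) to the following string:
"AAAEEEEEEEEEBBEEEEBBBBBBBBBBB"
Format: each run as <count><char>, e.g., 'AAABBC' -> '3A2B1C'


Scanning runs left to right:
  i=0: run of 'A' x 3 -> '3A'
  i=3: run of 'E' x 9 -> '9E'
  i=12: run of 'B' x 2 -> '2B'
  i=14: run of 'E' x 4 -> '4E'
  i=18: run of 'B' x 11 -> '11B'

RLE = 3A9E2B4E11B


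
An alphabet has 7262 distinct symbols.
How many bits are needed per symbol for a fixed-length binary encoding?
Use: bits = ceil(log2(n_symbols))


log2(7262) = 12.8262
Bracket: 2^12 = 4096 < 7262 <= 2^13 = 8192
So ceil(log2(7262)) = 13

bits = ceil(log2(7262)) = ceil(12.8262) = 13 bits


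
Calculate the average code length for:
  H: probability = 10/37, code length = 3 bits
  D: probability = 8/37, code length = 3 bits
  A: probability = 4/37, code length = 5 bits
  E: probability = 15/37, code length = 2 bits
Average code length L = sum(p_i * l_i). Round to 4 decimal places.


Weighted contributions p_i * l_i:
  H: (10/37) * 3 = 30/37
  D: (8/37) * 3 = 24/37
  A: (4/37) * 5 = 20/37
  E: (15/37) * 2 = 30/37
Sum = (30 + 24 + 20 + 30)/37 = 104/37

L = 104/37 = 2.8108 bits/symbol


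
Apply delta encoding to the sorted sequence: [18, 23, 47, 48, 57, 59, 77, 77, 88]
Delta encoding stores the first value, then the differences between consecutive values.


First value: 18
Deltas:
  23 - 18 = 5
  47 - 23 = 24
  48 - 47 = 1
  57 - 48 = 9
  59 - 57 = 2
  77 - 59 = 18
  77 - 77 = 0
  88 - 77 = 11


Delta encoded: [18, 5, 24, 1, 9, 2, 18, 0, 11]


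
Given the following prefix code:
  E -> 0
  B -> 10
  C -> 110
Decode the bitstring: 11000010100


Decoding step by step:
Bits 110 -> C
Bits 0 -> E
Bits 0 -> E
Bits 0 -> E
Bits 10 -> B
Bits 10 -> B
Bits 0 -> E


Decoded message: CEEEBBE


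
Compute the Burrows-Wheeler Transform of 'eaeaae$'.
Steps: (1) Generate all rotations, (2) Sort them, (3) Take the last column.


Rotations (sorted):
  0: $eaeaae -> last char: e
  1: aae$eae -> last char: e
  2: ae$eaea -> last char: a
  3: aeaae$e -> last char: e
  4: e$eaeaa -> last char: a
  5: eaae$ea -> last char: a
  6: eaeaae$ -> last char: $


BWT = eeaeaa$
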